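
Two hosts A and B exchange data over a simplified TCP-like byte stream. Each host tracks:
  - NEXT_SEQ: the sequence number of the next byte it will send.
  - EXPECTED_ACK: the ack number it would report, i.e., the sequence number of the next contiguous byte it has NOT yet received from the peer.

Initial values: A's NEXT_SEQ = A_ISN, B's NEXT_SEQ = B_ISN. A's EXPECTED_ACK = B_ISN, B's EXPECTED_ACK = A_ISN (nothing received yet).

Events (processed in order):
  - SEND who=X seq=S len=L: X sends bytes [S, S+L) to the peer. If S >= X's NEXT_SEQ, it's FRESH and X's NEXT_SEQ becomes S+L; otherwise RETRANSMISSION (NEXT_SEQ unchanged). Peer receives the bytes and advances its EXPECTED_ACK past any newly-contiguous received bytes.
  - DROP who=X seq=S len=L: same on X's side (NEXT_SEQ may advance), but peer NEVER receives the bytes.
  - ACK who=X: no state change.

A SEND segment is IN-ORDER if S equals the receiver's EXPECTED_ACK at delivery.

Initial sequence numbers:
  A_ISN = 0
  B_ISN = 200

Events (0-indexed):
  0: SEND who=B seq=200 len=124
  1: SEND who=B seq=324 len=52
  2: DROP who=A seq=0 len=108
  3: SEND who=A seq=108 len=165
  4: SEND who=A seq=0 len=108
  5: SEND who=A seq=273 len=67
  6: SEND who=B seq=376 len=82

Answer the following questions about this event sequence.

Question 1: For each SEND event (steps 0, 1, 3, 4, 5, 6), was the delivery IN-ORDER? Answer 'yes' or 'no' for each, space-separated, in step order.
Answer: yes yes no yes yes yes

Derivation:
Step 0: SEND seq=200 -> in-order
Step 1: SEND seq=324 -> in-order
Step 3: SEND seq=108 -> out-of-order
Step 4: SEND seq=0 -> in-order
Step 5: SEND seq=273 -> in-order
Step 6: SEND seq=376 -> in-order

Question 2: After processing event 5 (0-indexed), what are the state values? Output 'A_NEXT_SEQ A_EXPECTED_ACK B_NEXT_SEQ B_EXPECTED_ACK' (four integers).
After event 0: A_seq=0 A_ack=324 B_seq=324 B_ack=0
After event 1: A_seq=0 A_ack=376 B_seq=376 B_ack=0
After event 2: A_seq=108 A_ack=376 B_seq=376 B_ack=0
After event 3: A_seq=273 A_ack=376 B_seq=376 B_ack=0
After event 4: A_seq=273 A_ack=376 B_seq=376 B_ack=273
After event 5: A_seq=340 A_ack=376 B_seq=376 B_ack=340

340 376 376 340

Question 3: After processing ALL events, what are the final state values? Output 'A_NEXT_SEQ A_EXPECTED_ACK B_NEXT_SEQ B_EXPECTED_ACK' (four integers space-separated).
Answer: 340 458 458 340

Derivation:
After event 0: A_seq=0 A_ack=324 B_seq=324 B_ack=0
After event 1: A_seq=0 A_ack=376 B_seq=376 B_ack=0
After event 2: A_seq=108 A_ack=376 B_seq=376 B_ack=0
After event 3: A_seq=273 A_ack=376 B_seq=376 B_ack=0
After event 4: A_seq=273 A_ack=376 B_seq=376 B_ack=273
After event 5: A_seq=340 A_ack=376 B_seq=376 B_ack=340
After event 6: A_seq=340 A_ack=458 B_seq=458 B_ack=340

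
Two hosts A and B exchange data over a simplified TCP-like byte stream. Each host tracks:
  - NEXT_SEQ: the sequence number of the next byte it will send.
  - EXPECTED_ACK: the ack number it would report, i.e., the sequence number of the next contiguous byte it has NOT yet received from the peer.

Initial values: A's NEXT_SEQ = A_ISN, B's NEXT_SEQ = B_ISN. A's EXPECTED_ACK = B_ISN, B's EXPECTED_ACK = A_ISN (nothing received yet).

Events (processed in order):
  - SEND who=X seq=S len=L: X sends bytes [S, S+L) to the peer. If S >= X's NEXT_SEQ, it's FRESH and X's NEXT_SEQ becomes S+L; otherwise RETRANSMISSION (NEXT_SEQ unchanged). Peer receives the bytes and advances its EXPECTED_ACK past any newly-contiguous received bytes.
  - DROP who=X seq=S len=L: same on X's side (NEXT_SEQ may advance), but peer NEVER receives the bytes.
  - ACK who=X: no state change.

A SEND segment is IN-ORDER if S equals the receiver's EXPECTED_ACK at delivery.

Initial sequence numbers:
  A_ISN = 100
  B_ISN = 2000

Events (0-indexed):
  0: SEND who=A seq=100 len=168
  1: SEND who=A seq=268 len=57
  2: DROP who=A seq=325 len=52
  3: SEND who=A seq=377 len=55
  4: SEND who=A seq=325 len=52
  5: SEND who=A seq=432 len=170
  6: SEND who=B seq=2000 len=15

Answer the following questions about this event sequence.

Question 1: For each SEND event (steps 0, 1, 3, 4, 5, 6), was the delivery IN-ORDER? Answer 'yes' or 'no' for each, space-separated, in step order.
Step 0: SEND seq=100 -> in-order
Step 1: SEND seq=268 -> in-order
Step 3: SEND seq=377 -> out-of-order
Step 4: SEND seq=325 -> in-order
Step 5: SEND seq=432 -> in-order
Step 6: SEND seq=2000 -> in-order

Answer: yes yes no yes yes yes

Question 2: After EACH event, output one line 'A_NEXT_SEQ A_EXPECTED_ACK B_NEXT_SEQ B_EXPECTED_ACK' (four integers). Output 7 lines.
268 2000 2000 268
325 2000 2000 325
377 2000 2000 325
432 2000 2000 325
432 2000 2000 432
602 2000 2000 602
602 2015 2015 602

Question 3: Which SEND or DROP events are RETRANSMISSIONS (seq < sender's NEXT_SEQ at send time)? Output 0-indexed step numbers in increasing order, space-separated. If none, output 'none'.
Answer: 4

Derivation:
Step 0: SEND seq=100 -> fresh
Step 1: SEND seq=268 -> fresh
Step 2: DROP seq=325 -> fresh
Step 3: SEND seq=377 -> fresh
Step 4: SEND seq=325 -> retransmit
Step 5: SEND seq=432 -> fresh
Step 6: SEND seq=2000 -> fresh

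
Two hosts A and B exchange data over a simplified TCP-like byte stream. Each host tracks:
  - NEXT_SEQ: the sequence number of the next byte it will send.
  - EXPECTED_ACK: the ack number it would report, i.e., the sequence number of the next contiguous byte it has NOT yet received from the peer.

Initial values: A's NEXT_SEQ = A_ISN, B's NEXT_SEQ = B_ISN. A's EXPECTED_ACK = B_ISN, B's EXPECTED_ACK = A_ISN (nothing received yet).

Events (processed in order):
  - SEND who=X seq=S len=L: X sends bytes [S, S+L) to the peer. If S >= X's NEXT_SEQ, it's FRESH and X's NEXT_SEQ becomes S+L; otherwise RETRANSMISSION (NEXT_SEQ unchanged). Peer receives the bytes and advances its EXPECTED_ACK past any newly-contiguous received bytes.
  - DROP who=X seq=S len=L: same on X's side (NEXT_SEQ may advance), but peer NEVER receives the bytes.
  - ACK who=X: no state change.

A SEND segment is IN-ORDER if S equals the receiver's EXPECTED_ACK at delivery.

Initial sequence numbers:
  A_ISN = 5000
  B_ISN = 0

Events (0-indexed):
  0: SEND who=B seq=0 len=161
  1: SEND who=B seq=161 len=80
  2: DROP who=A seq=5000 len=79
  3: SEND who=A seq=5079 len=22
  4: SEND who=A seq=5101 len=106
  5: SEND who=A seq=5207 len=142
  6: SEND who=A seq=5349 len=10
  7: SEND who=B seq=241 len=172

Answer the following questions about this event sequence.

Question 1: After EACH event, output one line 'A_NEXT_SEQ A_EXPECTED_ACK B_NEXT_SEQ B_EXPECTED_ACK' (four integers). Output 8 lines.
5000 161 161 5000
5000 241 241 5000
5079 241 241 5000
5101 241 241 5000
5207 241 241 5000
5349 241 241 5000
5359 241 241 5000
5359 413 413 5000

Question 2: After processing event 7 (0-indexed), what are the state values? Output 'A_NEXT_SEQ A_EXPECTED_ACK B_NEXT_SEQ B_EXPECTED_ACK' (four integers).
After event 0: A_seq=5000 A_ack=161 B_seq=161 B_ack=5000
After event 1: A_seq=5000 A_ack=241 B_seq=241 B_ack=5000
After event 2: A_seq=5079 A_ack=241 B_seq=241 B_ack=5000
After event 3: A_seq=5101 A_ack=241 B_seq=241 B_ack=5000
After event 4: A_seq=5207 A_ack=241 B_seq=241 B_ack=5000
After event 5: A_seq=5349 A_ack=241 B_seq=241 B_ack=5000
After event 6: A_seq=5359 A_ack=241 B_seq=241 B_ack=5000
After event 7: A_seq=5359 A_ack=413 B_seq=413 B_ack=5000

5359 413 413 5000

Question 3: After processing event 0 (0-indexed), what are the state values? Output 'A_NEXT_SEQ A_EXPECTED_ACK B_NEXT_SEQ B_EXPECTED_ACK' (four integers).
After event 0: A_seq=5000 A_ack=161 B_seq=161 B_ack=5000

5000 161 161 5000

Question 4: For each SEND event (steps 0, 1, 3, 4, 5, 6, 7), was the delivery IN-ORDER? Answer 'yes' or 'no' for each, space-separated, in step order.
Answer: yes yes no no no no yes

Derivation:
Step 0: SEND seq=0 -> in-order
Step 1: SEND seq=161 -> in-order
Step 3: SEND seq=5079 -> out-of-order
Step 4: SEND seq=5101 -> out-of-order
Step 5: SEND seq=5207 -> out-of-order
Step 6: SEND seq=5349 -> out-of-order
Step 7: SEND seq=241 -> in-order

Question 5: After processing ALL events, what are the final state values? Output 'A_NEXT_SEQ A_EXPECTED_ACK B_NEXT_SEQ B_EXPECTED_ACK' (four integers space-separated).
After event 0: A_seq=5000 A_ack=161 B_seq=161 B_ack=5000
After event 1: A_seq=5000 A_ack=241 B_seq=241 B_ack=5000
After event 2: A_seq=5079 A_ack=241 B_seq=241 B_ack=5000
After event 3: A_seq=5101 A_ack=241 B_seq=241 B_ack=5000
After event 4: A_seq=5207 A_ack=241 B_seq=241 B_ack=5000
After event 5: A_seq=5349 A_ack=241 B_seq=241 B_ack=5000
After event 6: A_seq=5359 A_ack=241 B_seq=241 B_ack=5000
After event 7: A_seq=5359 A_ack=413 B_seq=413 B_ack=5000

Answer: 5359 413 413 5000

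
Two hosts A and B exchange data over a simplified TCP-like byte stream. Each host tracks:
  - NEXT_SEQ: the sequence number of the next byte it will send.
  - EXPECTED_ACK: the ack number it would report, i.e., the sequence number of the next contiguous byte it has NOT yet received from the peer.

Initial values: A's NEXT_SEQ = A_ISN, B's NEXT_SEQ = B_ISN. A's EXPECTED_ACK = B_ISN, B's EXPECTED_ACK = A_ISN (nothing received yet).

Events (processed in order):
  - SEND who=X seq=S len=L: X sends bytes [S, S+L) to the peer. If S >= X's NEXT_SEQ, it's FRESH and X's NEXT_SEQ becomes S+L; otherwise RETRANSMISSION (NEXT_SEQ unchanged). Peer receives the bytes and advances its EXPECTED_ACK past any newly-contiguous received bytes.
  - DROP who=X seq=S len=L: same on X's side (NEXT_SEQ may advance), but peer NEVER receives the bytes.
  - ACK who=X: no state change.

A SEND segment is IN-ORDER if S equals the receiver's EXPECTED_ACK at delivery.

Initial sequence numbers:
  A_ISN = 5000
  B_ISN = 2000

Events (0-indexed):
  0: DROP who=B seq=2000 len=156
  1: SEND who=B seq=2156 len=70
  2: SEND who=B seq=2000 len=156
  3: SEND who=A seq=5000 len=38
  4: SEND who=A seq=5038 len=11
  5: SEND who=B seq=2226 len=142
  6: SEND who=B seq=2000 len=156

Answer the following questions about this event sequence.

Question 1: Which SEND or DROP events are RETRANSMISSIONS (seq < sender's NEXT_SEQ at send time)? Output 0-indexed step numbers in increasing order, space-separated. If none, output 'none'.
Answer: 2 6

Derivation:
Step 0: DROP seq=2000 -> fresh
Step 1: SEND seq=2156 -> fresh
Step 2: SEND seq=2000 -> retransmit
Step 3: SEND seq=5000 -> fresh
Step 4: SEND seq=5038 -> fresh
Step 5: SEND seq=2226 -> fresh
Step 6: SEND seq=2000 -> retransmit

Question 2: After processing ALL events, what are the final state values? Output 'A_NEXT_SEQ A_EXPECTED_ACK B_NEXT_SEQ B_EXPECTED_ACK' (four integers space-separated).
Answer: 5049 2368 2368 5049

Derivation:
After event 0: A_seq=5000 A_ack=2000 B_seq=2156 B_ack=5000
After event 1: A_seq=5000 A_ack=2000 B_seq=2226 B_ack=5000
After event 2: A_seq=5000 A_ack=2226 B_seq=2226 B_ack=5000
After event 3: A_seq=5038 A_ack=2226 B_seq=2226 B_ack=5038
After event 4: A_seq=5049 A_ack=2226 B_seq=2226 B_ack=5049
After event 5: A_seq=5049 A_ack=2368 B_seq=2368 B_ack=5049
After event 6: A_seq=5049 A_ack=2368 B_seq=2368 B_ack=5049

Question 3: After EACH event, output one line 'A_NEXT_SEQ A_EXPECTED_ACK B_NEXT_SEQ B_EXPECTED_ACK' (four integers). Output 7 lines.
5000 2000 2156 5000
5000 2000 2226 5000
5000 2226 2226 5000
5038 2226 2226 5038
5049 2226 2226 5049
5049 2368 2368 5049
5049 2368 2368 5049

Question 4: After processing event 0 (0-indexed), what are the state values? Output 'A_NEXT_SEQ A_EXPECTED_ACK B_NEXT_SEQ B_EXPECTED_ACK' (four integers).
After event 0: A_seq=5000 A_ack=2000 B_seq=2156 B_ack=5000

5000 2000 2156 5000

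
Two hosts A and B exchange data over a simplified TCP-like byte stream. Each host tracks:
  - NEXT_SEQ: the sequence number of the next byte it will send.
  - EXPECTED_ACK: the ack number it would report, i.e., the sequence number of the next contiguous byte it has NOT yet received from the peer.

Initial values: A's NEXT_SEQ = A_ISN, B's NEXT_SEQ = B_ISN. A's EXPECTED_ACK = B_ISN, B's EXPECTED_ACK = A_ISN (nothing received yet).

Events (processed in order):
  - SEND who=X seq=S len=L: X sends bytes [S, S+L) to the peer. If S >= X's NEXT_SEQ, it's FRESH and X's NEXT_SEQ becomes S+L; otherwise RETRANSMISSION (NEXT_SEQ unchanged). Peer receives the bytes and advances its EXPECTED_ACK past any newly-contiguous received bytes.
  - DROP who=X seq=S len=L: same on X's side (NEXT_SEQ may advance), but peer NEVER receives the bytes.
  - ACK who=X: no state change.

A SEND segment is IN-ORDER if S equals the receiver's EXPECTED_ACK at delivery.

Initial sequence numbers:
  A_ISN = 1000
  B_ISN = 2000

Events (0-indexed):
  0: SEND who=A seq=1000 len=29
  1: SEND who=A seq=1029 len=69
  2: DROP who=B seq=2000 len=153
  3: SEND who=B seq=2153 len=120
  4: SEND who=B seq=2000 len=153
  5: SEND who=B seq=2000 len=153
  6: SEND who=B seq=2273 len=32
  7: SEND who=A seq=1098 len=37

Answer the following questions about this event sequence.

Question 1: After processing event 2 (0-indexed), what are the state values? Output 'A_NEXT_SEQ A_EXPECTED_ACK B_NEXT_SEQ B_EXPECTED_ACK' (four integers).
After event 0: A_seq=1029 A_ack=2000 B_seq=2000 B_ack=1029
After event 1: A_seq=1098 A_ack=2000 B_seq=2000 B_ack=1098
After event 2: A_seq=1098 A_ack=2000 B_seq=2153 B_ack=1098

1098 2000 2153 1098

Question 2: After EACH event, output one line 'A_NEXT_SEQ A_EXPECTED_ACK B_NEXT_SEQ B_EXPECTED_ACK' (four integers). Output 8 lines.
1029 2000 2000 1029
1098 2000 2000 1098
1098 2000 2153 1098
1098 2000 2273 1098
1098 2273 2273 1098
1098 2273 2273 1098
1098 2305 2305 1098
1135 2305 2305 1135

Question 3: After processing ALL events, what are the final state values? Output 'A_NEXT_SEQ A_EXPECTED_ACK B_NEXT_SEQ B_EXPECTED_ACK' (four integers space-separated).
After event 0: A_seq=1029 A_ack=2000 B_seq=2000 B_ack=1029
After event 1: A_seq=1098 A_ack=2000 B_seq=2000 B_ack=1098
After event 2: A_seq=1098 A_ack=2000 B_seq=2153 B_ack=1098
After event 3: A_seq=1098 A_ack=2000 B_seq=2273 B_ack=1098
After event 4: A_seq=1098 A_ack=2273 B_seq=2273 B_ack=1098
After event 5: A_seq=1098 A_ack=2273 B_seq=2273 B_ack=1098
After event 6: A_seq=1098 A_ack=2305 B_seq=2305 B_ack=1098
After event 7: A_seq=1135 A_ack=2305 B_seq=2305 B_ack=1135

Answer: 1135 2305 2305 1135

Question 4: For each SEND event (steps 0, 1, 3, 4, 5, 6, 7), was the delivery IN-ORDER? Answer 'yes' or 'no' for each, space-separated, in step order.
Step 0: SEND seq=1000 -> in-order
Step 1: SEND seq=1029 -> in-order
Step 3: SEND seq=2153 -> out-of-order
Step 4: SEND seq=2000 -> in-order
Step 5: SEND seq=2000 -> out-of-order
Step 6: SEND seq=2273 -> in-order
Step 7: SEND seq=1098 -> in-order

Answer: yes yes no yes no yes yes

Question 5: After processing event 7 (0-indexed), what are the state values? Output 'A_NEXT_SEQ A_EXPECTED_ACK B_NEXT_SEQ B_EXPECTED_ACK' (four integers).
After event 0: A_seq=1029 A_ack=2000 B_seq=2000 B_ack=1029
After event 1: A_seq=1098 A_ack=2000 B_seq=2000 B_ack=1098
After event 2: A_seq=1098 A_ack=2000 B_seq=2153 B_ack=1098
After event 3: A_seq=1098 A_ack=2000 B_seq=2273 B_ack=1098
After event 4: A_seq=1098 A_ack=2273 B_seq=2273 B_ack=1098
After event 5: A_seq=1098 A_ack=2273 B_seq=2273 B_ack=1098
After event 6: A_seq=1098 A_ack=2305 B_seq=2305 B_ack=1098
After event 7: A_seq=1135 A_ack=2305 B_seq=2305 B_ack=1135

1135 2305 2305 1135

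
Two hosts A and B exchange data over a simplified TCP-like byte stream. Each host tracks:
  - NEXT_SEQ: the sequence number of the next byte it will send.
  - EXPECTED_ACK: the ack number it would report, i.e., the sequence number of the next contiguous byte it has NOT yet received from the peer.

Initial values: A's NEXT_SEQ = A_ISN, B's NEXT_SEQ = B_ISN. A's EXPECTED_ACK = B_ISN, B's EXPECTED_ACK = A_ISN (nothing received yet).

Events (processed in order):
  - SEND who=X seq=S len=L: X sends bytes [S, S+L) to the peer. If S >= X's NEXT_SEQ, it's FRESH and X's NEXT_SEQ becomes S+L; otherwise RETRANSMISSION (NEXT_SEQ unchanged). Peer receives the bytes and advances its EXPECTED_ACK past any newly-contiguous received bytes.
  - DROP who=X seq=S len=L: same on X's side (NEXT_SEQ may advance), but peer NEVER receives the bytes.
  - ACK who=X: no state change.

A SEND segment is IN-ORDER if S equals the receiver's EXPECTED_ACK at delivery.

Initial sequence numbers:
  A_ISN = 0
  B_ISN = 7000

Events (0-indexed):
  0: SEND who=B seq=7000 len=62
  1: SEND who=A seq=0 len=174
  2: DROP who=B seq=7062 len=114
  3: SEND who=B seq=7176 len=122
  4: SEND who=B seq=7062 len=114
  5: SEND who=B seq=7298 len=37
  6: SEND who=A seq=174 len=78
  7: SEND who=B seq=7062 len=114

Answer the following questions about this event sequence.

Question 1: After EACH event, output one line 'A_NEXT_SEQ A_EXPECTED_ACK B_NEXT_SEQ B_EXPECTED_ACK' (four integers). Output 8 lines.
0 7062 7062 0
174 7062 7062 174
174 7062 7176 174
174 7062 7298 174
174 7298 7298 174
174 7335 7335 174
252 7335 7335 252
252 7335 7335 252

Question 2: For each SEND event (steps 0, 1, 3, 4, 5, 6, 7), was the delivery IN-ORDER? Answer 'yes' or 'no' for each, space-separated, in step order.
Step 0: SEND seq=7000 -> in-order
Step 1: SEND seq=0 -> in-order
Step 3: SEND seq=7176 -> out-of-order
Step 4: SEND seq=7062 -> in-order
Step 5: SEND seq=7298 -> in-order
Step 6: SEND seq=174 -> in-order
Step 7: SEND seq=7062 -> out-of-order

Answer: yes yes no yes yes yes no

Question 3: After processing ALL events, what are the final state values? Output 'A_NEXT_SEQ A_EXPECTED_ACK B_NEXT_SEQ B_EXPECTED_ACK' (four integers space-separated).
After event 0: A_seq=0 A_ack=7062 B_seq=7062 B_ack=0
After event 1: A_seq=174 A_ack=7062 B_seq=7062 B_ack=174
After event 2: A_seq=174 A_ack=7062 B_seq=7176 B_ack=174
After event 3: A_seq=174 A_ack=7062 B_seq=7298 B_ack=174
After event 4: A_seq=174 A_ack=7298 B_seq=7298 B_ack=174
After event 5: A_seq=174 A_ack=7335 B_seq=7335 B_ack=174
After event 6: A_seq=252 A_ack=7335 B_seq=7335 B_ack=252
After event 7: A_seq=252 A_ack=7335 B_seq=7335 B_ack=252

Answer: 252 7335 7335 252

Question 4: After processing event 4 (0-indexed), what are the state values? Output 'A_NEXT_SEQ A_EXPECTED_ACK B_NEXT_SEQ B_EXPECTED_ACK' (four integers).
After event 0: A_seq=0 A_ack=7062 B_seq=7062 B_ack=0
After event 1: A_seq=174 A_ack=7062 B_seq=7062 B_ack=174
After event 2: A_seq=174 A_ack=7062 B_seq=7176 B_ack=174
After event 3: A_seq=174 A_ack=7062 B_seq=7298 B_ack=174
After event 4: A_seq=174 A_ack=7298 B_seq=7298 B_ack=174

174 7298 7298 174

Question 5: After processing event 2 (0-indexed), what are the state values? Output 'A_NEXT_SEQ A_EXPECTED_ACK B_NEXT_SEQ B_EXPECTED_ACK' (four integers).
After event 0: A_seq=0 A_ack=7062 B_seq=7062 B_ack=0
After event 1: A_seq=174 A_ack=7062 B_seq=7062 B_ack=174
After event 2: A_seq=174 A_ack=7062 B_seq=7176 B_ack=174

174 7062 7176 174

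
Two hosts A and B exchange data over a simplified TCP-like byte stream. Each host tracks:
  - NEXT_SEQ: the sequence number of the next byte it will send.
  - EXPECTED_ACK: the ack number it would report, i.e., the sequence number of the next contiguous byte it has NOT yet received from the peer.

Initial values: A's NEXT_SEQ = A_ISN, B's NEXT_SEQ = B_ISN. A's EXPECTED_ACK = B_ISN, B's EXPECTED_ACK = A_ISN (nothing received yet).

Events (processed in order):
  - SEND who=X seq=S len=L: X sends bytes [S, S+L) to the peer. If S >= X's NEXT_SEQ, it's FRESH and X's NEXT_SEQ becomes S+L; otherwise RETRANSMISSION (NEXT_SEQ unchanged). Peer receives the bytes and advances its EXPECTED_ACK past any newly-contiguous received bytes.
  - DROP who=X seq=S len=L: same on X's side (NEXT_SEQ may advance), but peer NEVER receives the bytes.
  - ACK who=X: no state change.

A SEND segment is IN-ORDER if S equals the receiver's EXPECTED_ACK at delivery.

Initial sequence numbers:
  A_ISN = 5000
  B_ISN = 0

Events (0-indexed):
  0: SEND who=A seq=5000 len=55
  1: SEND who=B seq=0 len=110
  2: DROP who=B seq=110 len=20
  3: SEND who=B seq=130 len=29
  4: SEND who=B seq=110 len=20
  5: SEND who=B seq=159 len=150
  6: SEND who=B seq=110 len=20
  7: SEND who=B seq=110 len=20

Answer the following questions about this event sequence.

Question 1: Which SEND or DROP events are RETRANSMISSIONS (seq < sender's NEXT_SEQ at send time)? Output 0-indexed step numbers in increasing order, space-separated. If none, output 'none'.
Step 0: SEND seq=5000 -> fresh
Step 1: SEND seq=0 -> fresh
Step 2: DROP seq=110 -> fresh
Step 3: SEND seq=130 -> fresh
Step 4: SEND seq=110 -> retransmit
Step 5: SEND seq=159 -> fresh
Step 6: SEND seq=110 -> retransmit
Step 7: SEND seq=110 -> retransmit

Answer: 4 6 7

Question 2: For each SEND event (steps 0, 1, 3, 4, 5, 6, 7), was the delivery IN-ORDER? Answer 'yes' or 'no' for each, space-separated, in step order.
Step 0: SEND seq=5000 -> in-order
Step 1: SEND seq=0 -> in-order
Step 3: SEND seq=130 -> out-of-order
Step 4: SEND seq=110 -> in-order
Step 5: SEND seq=159 -> in-order
Step 6: SEND seq=110 -> out-of-order
Step 7: SEND seq=110 -> out-of-order

Answer: yes yes no yes yes no no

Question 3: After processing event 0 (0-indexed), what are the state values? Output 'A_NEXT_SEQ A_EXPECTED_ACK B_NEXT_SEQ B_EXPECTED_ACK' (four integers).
After event 0: A_seq=5055 A_ack=0 B_seq=0 B_ack=5055

5055 0 0 5055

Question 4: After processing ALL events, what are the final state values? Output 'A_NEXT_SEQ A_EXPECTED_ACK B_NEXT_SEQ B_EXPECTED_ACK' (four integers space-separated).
After event 0: A_seq=5055 A_ack=0 B_seq=0 B_ack=5055
After event 1: A_seq=5055 A_ack=110 B_seq=110 B_ack=5055
After event 2: A_seq=5055 A_ack=110 B_seq=130 B_ack=5055
After event 3: A_seq=5055 A_ack=110 B_seq=159 B_ack=5055
After event 4: A_seq=5055 A_ack=159 B_seq=159 B_ack=5055
After event 5: A_seq=5055 A_ack=309 B_seq=309 B_ack=5055
After event 6: A_seq=5055 A_ack=309 B_seq=309 B_ack=5055
After event 7: A_seq=5055 A_ack=309 B_seq=309 B_ack=5055

Answer: 5055 309 309 5055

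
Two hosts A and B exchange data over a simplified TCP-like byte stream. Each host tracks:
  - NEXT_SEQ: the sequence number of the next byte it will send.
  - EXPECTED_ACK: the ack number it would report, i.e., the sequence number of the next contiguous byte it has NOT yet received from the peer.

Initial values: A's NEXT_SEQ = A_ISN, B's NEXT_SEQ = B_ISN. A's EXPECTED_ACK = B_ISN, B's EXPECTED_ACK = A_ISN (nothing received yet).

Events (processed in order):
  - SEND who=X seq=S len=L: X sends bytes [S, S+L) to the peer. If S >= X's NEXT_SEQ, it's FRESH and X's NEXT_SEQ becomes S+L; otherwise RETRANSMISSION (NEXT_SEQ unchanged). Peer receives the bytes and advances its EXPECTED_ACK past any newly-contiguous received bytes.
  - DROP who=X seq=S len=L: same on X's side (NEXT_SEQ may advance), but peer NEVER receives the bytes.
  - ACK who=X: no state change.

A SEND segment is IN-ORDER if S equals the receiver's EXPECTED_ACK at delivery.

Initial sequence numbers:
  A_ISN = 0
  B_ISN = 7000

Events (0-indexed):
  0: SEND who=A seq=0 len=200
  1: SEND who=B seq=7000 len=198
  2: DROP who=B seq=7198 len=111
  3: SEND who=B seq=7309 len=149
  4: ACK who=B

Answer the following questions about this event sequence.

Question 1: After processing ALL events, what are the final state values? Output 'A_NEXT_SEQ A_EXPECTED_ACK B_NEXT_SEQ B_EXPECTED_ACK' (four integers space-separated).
Answer: 200 7198 7458 200

Derivation:
After event 0: A_seq=200 A_ack=7000 B_seq=7000 B_ack=200
After event 1: A_seq=200 A_ack=7198 B_seq=7198 B_ack=200
After event 2: A_seq=200 A_ack=7198 B_seq=7309 B_ack=200
After event 3: A_seq=200 A_ack=7198 B_seq=7458 B_ack=200
After event 4: A_seq=200 A_ack=7198 B_seq=7458 B_ack=200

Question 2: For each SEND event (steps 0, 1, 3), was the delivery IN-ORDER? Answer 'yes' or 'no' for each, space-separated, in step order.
Answer: yes yes no

Derivation:
Step 0: SEND seq=0 -> in-order
Step 1: SEND seq=7000 -> in-order
Step 3: SEND seq=7309 -> out-of-order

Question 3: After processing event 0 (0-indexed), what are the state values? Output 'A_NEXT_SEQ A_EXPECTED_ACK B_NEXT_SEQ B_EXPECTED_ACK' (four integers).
After event 0: A_seq=200 A_ack=7000 B_seq=7000 B_ack=200

200 7000 7000 200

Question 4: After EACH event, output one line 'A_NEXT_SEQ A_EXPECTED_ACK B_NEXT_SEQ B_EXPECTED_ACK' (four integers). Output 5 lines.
200 7000 7000 200
200 7198 7198 200
200 7198 7309 200
200 7198 7458 200
200 7198 7458 200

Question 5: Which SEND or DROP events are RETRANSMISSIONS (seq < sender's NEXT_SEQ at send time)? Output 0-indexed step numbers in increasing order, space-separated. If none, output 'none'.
Answer: none

Derivation:
Step 0: SEND seq=0 -> fresh
Step 1: SEND seq=7000 -> fresh
Step 2: DROP seq=7198 -> fresh
Step 3: SEND seq=7309 -> fresh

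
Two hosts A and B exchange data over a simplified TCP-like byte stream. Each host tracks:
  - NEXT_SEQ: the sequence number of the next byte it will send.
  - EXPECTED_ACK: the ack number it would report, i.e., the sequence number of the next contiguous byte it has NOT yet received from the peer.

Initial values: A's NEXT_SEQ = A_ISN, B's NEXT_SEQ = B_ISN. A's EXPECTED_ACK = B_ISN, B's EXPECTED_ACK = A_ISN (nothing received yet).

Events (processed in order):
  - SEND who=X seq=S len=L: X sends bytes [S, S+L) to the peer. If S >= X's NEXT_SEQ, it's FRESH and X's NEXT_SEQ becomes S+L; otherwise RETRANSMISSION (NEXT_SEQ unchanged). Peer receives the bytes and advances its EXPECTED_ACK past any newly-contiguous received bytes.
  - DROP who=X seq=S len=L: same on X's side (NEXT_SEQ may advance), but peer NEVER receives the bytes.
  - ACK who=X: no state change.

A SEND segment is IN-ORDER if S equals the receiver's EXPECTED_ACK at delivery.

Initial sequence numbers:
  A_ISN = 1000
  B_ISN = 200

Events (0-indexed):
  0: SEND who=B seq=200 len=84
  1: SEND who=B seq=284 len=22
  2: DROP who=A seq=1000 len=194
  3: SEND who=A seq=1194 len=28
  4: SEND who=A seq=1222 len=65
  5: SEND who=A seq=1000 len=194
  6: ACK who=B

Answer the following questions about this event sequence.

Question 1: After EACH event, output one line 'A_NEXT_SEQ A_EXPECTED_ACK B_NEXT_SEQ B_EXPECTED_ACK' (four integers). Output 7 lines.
1000 284 284 1000
1000 306 306 1000
1194 306 306 1000
1222 306 306 1000
1287 306 306 1000
1287 306 306 1287
1287 306 306 1287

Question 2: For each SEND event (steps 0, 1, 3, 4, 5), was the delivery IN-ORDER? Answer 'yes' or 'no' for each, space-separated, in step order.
Answer: yes yes no no yes

Derivation:
Step 0: SEND seq=200 -> in-order
Step 1: SEND seq=284 -> in-order
Step 3: SEND seq=1194 -> out-of-order
Step 4: SEND seq=1222 -> out-of-order
Step 5: SEND seq=1000 -> in-order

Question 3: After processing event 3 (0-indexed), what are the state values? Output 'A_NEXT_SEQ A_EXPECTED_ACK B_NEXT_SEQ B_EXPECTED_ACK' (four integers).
After event 0: A_seq=1000 A_ack=284 B_seq=284 B_ack=1000
After event 1: A_seq=1000 A_ack=306 B_seq=306 B_ack=1000
After event 2: A_seq=1194 A_ack=306 B_seq=306 B_ack=1000
After event 3: A_seq=1222 A_ack=306 B_seq=306 B_ack=1000

1222 306 306 1000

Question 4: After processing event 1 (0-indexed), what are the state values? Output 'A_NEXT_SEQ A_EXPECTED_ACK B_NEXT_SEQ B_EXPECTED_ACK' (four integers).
After event 0: A_seq=1000 A_ack=284 B_seq=284 B_ack=1000
After event 1: A_seq=1000 A_ack=306 B_seq=306 B_ack=1000

1000 306 306 1000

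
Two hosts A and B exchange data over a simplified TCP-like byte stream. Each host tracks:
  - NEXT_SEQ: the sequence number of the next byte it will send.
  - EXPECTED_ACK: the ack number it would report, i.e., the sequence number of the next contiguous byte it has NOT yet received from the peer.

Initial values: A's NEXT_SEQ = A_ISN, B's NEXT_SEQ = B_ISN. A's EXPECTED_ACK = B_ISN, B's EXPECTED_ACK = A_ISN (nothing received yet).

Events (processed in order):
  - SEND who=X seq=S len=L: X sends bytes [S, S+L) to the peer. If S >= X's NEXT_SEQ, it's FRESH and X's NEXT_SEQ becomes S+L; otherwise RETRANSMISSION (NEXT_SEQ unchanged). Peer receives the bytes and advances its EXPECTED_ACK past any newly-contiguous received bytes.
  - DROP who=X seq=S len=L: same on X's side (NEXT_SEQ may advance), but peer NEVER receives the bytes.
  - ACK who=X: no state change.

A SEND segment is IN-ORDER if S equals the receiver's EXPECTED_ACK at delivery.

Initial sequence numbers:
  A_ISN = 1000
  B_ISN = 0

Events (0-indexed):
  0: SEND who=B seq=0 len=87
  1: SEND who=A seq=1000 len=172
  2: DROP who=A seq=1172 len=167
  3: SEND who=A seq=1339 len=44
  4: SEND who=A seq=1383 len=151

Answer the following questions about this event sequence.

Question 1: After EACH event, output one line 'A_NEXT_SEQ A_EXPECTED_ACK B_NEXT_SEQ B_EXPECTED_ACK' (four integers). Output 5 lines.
1000 87 87 1000
1172 87 87 1172
1339 87 87 1172
1383 87 87 1172
1534 87 87 1172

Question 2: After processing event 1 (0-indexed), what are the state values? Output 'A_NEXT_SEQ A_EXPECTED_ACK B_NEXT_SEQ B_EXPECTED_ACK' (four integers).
After event 0: A_seq=1000 A_ack=87 B_seq=87 B_ack=1000
After event 1: A_seq=1172 A_ack=87 B_seq=87 B_ack=1172

1172 87 87 1172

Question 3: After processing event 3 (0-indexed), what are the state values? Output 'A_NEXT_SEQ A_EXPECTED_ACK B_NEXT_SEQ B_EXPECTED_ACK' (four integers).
After event 0: A_seq=1000 A_ack=87 B_seq=87 B_ack=1000
After event 1: A_seq=1172 A_ack=87 B_seq=87 B_ack=1172
After event 2: A_seq=1339 A_ack=87 B_seq=87 B_ack=1172
After event 3: A_seq=1383 A_ack=87 B_seq=87 B_ack=1172

1383 87 87 1172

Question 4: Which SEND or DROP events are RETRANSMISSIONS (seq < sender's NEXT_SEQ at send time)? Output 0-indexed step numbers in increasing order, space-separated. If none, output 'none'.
Step 0: SEND seq=0 -> fresh
Step 1: SEND seq=1000 -> fresh
Step 2: DROP seq=1172 -> fresh
Step 3: SEND seq=1339 -> fresh
Step 4: SEND seq=1383 -> fresh

Answer: none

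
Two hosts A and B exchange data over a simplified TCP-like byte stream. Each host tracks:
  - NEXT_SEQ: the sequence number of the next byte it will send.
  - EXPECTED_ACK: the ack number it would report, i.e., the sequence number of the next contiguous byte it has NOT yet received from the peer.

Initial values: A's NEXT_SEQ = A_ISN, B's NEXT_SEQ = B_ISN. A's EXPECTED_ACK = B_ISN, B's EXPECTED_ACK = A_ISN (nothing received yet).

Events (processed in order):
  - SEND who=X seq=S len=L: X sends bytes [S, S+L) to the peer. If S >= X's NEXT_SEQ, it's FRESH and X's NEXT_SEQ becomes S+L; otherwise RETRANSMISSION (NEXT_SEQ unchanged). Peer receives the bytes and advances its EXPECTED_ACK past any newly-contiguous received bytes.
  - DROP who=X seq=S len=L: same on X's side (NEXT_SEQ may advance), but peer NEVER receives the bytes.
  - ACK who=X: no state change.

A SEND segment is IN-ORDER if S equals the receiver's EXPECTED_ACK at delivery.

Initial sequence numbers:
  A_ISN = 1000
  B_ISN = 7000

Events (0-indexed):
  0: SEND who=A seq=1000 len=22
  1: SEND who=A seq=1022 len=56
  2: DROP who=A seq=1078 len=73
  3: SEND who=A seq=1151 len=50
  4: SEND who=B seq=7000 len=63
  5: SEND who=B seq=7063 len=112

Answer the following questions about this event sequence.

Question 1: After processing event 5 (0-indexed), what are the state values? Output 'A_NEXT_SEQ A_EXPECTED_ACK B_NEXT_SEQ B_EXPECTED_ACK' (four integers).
After event 0: A_seq=1022 A_ack=7000 B_seq=7000 B_ack=1022
After event 1: A_seq=1078 A_ack=7000 B_seq=7000 B_ack=1078
After event 2: A_seq=1151 A_ack=7000 B_seq=7000 B_ack=1078
After event 3: A_seq=1201 A_ack=7000 B_seq=7000 B_ack=1078
After event 4: A_seq=1201 A_ack=7063 B_seq=7063 B_ack=1078
After event 5: A_seq=1201 A_ack=7175 B_seq=7175 B_ack=1078

1201 7175 7175 1078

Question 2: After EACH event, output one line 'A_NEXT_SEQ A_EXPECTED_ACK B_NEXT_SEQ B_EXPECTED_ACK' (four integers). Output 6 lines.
1022 7000 7000 1022
1078 7000 7000 1078
1151 7000 7000 1078
1201 7000 7000 1078
1201 7063 7063 1078
1201 7175 7175 1078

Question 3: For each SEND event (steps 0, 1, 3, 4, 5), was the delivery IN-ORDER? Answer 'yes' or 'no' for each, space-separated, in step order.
Answer: yes yes no yes yes

Derivation:
Step 0: SEND seq=1000 -> in-order
Step 1: SEND seq=1022 -> in-order
Step 3: SEND seq=1151 -> out-of-order
Step 4: SEND seq=7000 -> in-order
Step 5: SEND seq=7063 -> in-order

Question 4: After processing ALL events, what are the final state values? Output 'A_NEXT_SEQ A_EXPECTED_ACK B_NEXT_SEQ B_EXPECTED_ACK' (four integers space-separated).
Answer: 1201 7175 7175 1078

Derivation:
After event 0: A_seq=1022 A_ack=7000 B_seq=7000 B_ack=1022
After event 1: A_seq=1078 A_ack=7000 B_seq=7000 B_ack=1078
After event 2: A_seq=1151 A_ack=7000 B_seq=7000 B_ack=1078
After event 3: A_seq=1201 A_ack=7000 B_seq=7000 B_ack=1078
After event 4: A_seq=1201 A_ack=7063 B_seq=7063 B_ack=1078
After event 5: A_seq=1201 A_ack=7175 B_seq=7175 B_ack=1078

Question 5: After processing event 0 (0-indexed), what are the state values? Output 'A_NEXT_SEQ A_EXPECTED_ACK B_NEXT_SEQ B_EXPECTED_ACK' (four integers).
After event 0: A_seq=1022 A_ack=7000 B_seq=7000 B_ack=1022

1022 7000 7000 1022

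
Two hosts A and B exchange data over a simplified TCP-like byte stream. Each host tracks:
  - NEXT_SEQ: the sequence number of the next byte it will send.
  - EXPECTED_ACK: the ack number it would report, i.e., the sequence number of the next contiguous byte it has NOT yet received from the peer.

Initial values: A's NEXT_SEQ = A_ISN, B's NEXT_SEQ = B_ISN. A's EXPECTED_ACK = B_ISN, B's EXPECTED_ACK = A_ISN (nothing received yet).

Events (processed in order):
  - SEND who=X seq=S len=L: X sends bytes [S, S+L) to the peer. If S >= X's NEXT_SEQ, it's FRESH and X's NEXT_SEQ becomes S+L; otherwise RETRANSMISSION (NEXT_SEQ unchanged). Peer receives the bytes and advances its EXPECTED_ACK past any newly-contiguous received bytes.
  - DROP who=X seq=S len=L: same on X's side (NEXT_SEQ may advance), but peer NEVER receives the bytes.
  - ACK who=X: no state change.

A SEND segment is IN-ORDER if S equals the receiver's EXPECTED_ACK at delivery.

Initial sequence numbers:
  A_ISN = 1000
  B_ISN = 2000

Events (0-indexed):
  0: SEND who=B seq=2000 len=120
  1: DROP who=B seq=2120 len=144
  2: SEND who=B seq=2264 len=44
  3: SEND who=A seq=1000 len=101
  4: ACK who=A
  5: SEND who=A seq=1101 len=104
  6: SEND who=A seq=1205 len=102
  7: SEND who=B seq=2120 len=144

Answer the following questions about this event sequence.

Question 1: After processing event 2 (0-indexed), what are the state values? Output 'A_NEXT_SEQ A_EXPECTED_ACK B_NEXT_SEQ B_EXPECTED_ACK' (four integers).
After event 0: A_seq=1000 A_ack=2120 B_seq=2120 B_ack=1000
After event 1: A_seq=1000 A_ack=2120 B_seq=2264 B_ack=1000
After event 2: A_seq=1000 A_ack=2120 B_seq=2308 B_ack=1000

1000 2120 2308 1000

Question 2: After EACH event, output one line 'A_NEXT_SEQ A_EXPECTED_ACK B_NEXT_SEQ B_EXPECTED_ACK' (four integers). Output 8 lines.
1000 2120 2120 1000
1000 2120 2264 1000
1000 2120 2308 1000
1101 2120 2308 1101
1101 2120 2308 1101
1205 2120 2308 1205
1307 2120 2308 1307
1307 2308 2308 1307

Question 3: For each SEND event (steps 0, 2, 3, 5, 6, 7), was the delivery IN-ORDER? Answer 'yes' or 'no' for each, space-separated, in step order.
Step 0: SEND seq=2000 -> in-order
Step 2: SEND seq=2264 -> out-of-order
Step 3: SEND seq=1000 -> in-order
Step 5: SEND seq=1101 -> in-order
Step 6: SEND seq=1205 -> in-order
Step 7: SEND seq=2120 -> in-order

Answer: yes no yes yes yes yes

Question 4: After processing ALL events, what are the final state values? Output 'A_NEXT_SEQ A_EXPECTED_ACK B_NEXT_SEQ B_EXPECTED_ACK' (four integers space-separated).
Answer: 1307 2308 2308 1307

Derivation:
After event 0: A_seq=1000 A_ack=2120 B_seq=2120 B_ack=1000
After event 1: A_seq=1000 A_ack=2120 B_seq=2264 B_ack=1000
After event 2: A_seq=1000 A_ack=2120 B_seq=2308 B_ack=1000
After event 3: A_seq=1101 A_ack=2120 B_seq=2308 B_ack=1101
After event 4: A_seq=1101 A_ack=2120 B_seq=2308 B_ack=1101
After event 5: A_seq=1205 A_ack=2120 B_seq=2308 B_ack=1205
After event 6: A_seq=1307 A_ack=2120 B_seq=2308 B_ack=1307
After event 7: A_seq=1307 A_ack=2308 B_seq=2308 B_ack=1307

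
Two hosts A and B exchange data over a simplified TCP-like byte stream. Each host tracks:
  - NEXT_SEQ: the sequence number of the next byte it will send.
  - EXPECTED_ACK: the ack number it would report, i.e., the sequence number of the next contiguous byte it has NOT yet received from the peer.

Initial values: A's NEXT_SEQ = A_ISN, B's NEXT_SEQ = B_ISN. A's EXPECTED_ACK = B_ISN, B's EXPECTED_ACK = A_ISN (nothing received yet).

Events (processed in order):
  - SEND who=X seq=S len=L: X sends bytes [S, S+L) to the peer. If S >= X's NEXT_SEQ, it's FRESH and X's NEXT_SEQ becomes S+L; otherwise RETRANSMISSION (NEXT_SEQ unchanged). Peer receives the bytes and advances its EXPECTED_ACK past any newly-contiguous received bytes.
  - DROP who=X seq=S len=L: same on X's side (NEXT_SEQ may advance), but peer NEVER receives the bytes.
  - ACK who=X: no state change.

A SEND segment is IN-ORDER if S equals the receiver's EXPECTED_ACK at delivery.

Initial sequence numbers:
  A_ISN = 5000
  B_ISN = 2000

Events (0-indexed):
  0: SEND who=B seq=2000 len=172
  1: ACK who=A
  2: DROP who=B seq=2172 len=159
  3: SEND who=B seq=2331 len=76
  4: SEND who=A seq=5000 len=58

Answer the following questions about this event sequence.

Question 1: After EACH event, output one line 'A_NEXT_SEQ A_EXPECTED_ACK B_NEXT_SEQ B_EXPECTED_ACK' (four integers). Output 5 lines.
5000 2172 2172 5000
5000 2172 2172 5000
5000 2172 2331 5000
5000 2172 2407 5000
5058 2172 2407 5058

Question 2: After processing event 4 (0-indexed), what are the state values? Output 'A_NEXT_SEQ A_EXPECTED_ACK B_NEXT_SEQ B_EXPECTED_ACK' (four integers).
After event 0: A_seq=5000 A_ack=2172 B_seq=2172 B_ack=5000
After event 1: A_seq=5000 A_ack=2172 B_seq=2172 B_ack=5000
After event 2: A_seq=5000 A_ack=2172 B_seq=2331 B_ack=5000
After event 3: A_seq=5000 A_ack=2172 B_seq=2407 B_ack=5000
After event 4: A_seq=5058 A_ack=2172 B_seq=2407 B_ack=5058

5058 2172 2407 5058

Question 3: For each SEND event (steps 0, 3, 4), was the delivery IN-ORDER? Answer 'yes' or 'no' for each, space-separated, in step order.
Step 0: SEND seq=2000 -> in-order
Step 3: SEND seq=2331 -> out-of-order
Step 4: SEND seq=5000 -> in-order

Answer: yes no yes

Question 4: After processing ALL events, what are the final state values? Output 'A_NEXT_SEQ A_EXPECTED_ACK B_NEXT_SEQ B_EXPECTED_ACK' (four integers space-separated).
After event 0: A_seq=5000 A_ack=2172 B_seq=2172 B_ack=5000
After event 1: A_seq=5000 A_ack=2172 B_seq=2172 B_ack=5000
After event 2: A_seq=5000 A_ack=2172 B_seq=2331 B_ack=5000
After event 3: A_seq=5000 A_ack=2172 B_seq=2407 B_ack=5000
After event 4: A_seq=5058 A_ack=2172 B_seq=2407 B_ack=5058

Answer: 5058 2172 2407 5058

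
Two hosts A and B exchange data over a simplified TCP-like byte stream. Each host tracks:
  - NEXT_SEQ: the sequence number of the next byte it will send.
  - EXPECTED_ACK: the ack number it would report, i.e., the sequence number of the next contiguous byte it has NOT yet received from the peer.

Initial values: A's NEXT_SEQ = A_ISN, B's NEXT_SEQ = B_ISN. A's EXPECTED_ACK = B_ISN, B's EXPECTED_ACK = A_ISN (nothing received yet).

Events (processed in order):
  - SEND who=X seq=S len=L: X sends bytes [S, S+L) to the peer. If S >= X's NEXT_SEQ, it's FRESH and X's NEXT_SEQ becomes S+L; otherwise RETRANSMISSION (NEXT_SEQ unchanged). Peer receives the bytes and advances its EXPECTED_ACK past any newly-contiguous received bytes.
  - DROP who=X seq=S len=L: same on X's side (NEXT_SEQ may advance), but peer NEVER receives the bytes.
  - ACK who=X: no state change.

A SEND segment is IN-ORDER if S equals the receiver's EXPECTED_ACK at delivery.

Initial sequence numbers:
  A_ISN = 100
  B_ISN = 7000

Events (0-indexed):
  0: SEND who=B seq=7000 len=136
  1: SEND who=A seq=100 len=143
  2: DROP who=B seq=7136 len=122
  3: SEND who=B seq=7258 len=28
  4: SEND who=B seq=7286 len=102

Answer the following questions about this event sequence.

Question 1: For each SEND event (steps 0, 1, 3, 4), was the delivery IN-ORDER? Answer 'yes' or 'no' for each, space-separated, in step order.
Answer: yes yes no no

Derivation:
Step 0: SEND seq=7000 -> in-order
Step 1: SEND seq=100 -> in-order
Step 3: SEND seq=7258 -> out-of-order
Step 4: SEND seq=7286 -> out-of-order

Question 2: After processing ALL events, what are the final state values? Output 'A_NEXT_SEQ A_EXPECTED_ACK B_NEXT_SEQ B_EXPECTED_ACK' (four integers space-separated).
After event 0: A_seq=100 A_ack=7136 B_seq=7136 B_ack=100
After event 1: A_seq=243 A_ack=7136 B_seq=7136 B_ack=243
After event 2: A_seq=243 A_ack=7136 B_seq=7258 B_ack=243
After event 3: A_seq=243 A_ack=7136 B_seq=7286 B_ack=243
After event 4: A_seq=243 A_ack=7136 B_seq=7388 B_ack=243

Answer: 243 7136 7388 243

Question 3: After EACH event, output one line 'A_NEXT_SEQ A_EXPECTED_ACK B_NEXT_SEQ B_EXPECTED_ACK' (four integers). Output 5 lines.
100 7136 7136 100
243 7136 7136 243
243 7136 7258 243
243 7136 7286 243
243 7136 7388 243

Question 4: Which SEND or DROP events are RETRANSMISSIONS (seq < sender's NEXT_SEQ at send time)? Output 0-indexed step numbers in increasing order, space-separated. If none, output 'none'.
Answer: none

Derivation:
Step 0: SEND seq=7000 -> fresh
Step 1: SEND seq=100 -> fresh
Step 2: DROP seq=7136 -> fresh
Step 3: SEND seq=7258 -> fresh
Step 4: SEND seq=7286 -> fresh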